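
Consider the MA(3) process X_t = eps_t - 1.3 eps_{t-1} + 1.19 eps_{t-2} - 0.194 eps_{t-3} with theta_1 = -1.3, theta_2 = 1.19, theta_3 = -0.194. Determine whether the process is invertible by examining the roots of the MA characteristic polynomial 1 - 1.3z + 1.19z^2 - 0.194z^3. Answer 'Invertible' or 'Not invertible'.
\text{Invertible}

The MA(q) characteristic polynomial is P(z) = 1 - 1.3z + 1.19z^2 - 0.194z^3.
Invertibility requires all roots to lie outside the unit circle, i.e. |z| > 1 for every root.
Degree 3: look for a simple real root z0 first, then factor out (1 - z/z0) and solve the remaining quadratic.
Testing z0 = 5: P(5) = 1 + (-1.3)(5) + (1.19)(5)^2 + (-0.194)(5)^3
  = 1 + (-6.5) + (29.75) + (-24.25) = 0.  So z_0 = 5 is a root, |z_0| = 5.
Divide out the factor (1 - 0.2 z) = (1 - z/z0) (since 1/z0 = 0.2):
  P(z) = (1 - 0.2 z)(1 + (-1.1) z + (0.97) z^2)
  [check: z-coef -1.1 - (0.2) = -1.3; z^2-coef 0.97 - (0.2)(-1.1) = 1.19; z^3-coef -(0.2)(0.97) = -0.194.]
Remaining roots from the quadratic factor 1 + (-1.1) z + (0.97) z^2:
  Set 1 + (-1.1) z + (0.97) z^2 = 0, i.e. a z^2 + b z + c = 0 with a = 0.97, b = -1.1, c = 1.
  Discriminant D = b^2 - 4ac = (-1.1)^2 - 4*(0.97)*1 = 1.21 - (3.88) = -2.67.
  D < 0, so the roots are the complex-conjugate pair z = (-b +/- i sqrt(-D)) / (2a) = 0.567 +/- 0.8423i.
  For a conjugate pair |z|^2 = z * conj(z) = (product of roots) = c/a = 1/(0.97) = 1.030928, so |z| = sqrt(1.030928) = 1.0153 for both roots.
Moduli of all roots: 5.0000, 1.0153, 1.0153.
All moduli strictly greater than 1? Yes.
Verdict: Invertible.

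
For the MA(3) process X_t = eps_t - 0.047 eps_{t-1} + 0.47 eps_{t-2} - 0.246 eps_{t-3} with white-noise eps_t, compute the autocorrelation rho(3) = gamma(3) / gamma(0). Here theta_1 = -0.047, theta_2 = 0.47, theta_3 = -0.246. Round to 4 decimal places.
\rho(3) = -0.1916

For an MA(q) process with theta_0 = 1, the autocovariance is
  gamma(k) = sigma^2 * sum_{i=0..q-k} theta_i * theta_{i+k},
and rho(k) = gamma(k) / gamma(0). Sigma^2 cancels.
  numerator   = (1)*(-0.246) = -0.246.
  denominator = (1)^2 + (-0.047)^2 + (0.47)^2 + (-0.246)^2 = 1.283625.
  rho(3) = -0.246 / 1.283625 = -0.1916.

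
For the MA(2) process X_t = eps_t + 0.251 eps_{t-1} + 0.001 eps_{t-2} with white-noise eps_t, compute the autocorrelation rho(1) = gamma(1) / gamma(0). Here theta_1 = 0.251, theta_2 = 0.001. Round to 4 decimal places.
\rho(1) = 0.2364

For an MA(q) process with theta_0 = 1, the autocovariance is
  gamma(k) = sigma^2 * sum_{i=0..q-k} theta_i * theta_{i+k},
and rho(k) = gamma(k) / gamma(0). Sigma^2 cancels.
  numerator   = (1)*(0.251) + (0.251)*(0.001) = 0.251251.
  denominator = (1)^2 + (0.251)^2 + (0.001)^2 = 1.063002.
  rho(1) = 0.251251 / 1.063002 = 0.2364.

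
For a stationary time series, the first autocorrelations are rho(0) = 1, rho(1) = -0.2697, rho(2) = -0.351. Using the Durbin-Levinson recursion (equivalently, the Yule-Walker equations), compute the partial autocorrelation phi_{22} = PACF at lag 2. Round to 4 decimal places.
\phi_{22} = -0.4570

The PACF at lag k is phi_{kk}, the last component of the solution
to the Yule-Walker system G_k phi = r_k where
  (G_k)_{ij} = rho(|i - j|), (r_k)_i = rho(i), i,j = 1..k.
Equivalently, Durbin-Levinson gives phi_{kk} iteratively:
  phi_{11} = rho(1)
  phi_{kk} = [rho(k) - sum_{j=1..k-1} phi_{k-1,j} rho(k-j)]
            / [1 - sum_{j=1..k-1} phi_{k-1,j} rho(j)],
  phi_{k,j} = phi_{k-1,j} - phi_{kk} phi_{k-1,k-j},  j = 1..k-1.
Step k = 1:
  phi_11 = rho(1) = -0.2697.
Step k = 2:
  phi_22 = [rho(2) - phi_11 rho(1)] / [1 - phi_11 rho(1)] = [-0.351 - (-0.2697)(-0.2697)] / [1 - (-0.2697)(-0.2697)]
         = -0.42373809 / 0.92726191 = -0.457.
Therefore phi_{22} = -0.4570.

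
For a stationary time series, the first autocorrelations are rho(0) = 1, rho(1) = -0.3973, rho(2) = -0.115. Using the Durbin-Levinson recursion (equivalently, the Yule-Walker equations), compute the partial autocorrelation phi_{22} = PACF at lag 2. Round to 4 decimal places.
\phi_{22} = -0.3240

The PACF at lag k is phi_{kk}, the last component of the solution
to the Yule-Walker system G_k phi = r_k where
  (G_k)_{ij} = rho(|i - j|), (r_k)_i = rho(i), i,j = 1..k.
Equivalently, Durbin-Levinson gives phi_{kk} iteratively:
  phi_{11} = rho(1)
  phi_{kk} = [rho(k) - sum_{j=1..k-1} phi_{k-1,j} rho(k-j)]
            / [1 - sum_{j=1..k-1} phi_{k-1,j} rho(j)],
  phi_{k,j} = phi_{k-1,j} - phi_{kk} phi_{k-1,k-j},  j = 1..k-1.
Step k = 1:
  phi_11 = rho(1) = -0.3973.
Step k = 2:
  phi_22 = [rho(2) - phi_11 rho(1)] / [1 - phi_11 rho(1)] = [-0.115 - (-0.3973)(-0.3973)] / [1 - (-0.3973)(-0.3973)]
         = -0.27284729 / 0.84215271 = -0.324.
Therefore phi_{22} = -0.3240.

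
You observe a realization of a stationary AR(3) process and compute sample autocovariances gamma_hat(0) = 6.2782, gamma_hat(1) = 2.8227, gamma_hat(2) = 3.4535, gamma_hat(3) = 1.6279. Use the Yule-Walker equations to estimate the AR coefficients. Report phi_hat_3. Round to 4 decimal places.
\hat\phi_{3} = -0.1180

The Yule-Walker equations for an AR(p) process read, in matrix form,
  Gamma_p phi = r_p,   with   (Gamma_p)_{ij} = gamma(|i - j|),
                       (r_p)_i = gamma(i),   i,j = 1..p.
Substitute the sample gammas (Toeplitz matrix and right-hand side of size 3):
  Gamma_p = [[6.2782, 2.8227, 3.4535], [2.8227, 6.2782, 2.8227], [3.4535, 2.8227, 6.2782]]
  r_p     = [2.8227, 3.4535, 1.6279]
Written out (R1..R3):
  (R1) 6.2782 phi_1 + 2.8227 phi_2 + 3.4535 phi_3 = 2.8227
  (R2) 2.8227 phi_1 + 6.2782 phi_2 + 2.8227 phi_3 = 3.4535
  (R3) 3.4535 phi_1 + 2.8227 phi_2 + 6.2782 phi_3 = 1.6279
Gaussian elimination:
  R2 <- R2 - (2.8227/6.2782) R1 = R2 - (0.449603) R1:  5.009105 phi_2 + 1.269995 phi_3 = 2.184405
  R3 <- R3 - (3.4535/6.2782) R1 = R3 - (0.550078) R1:  1.269995 phi_2 + 4.378505 phi_3 = 0.075195
  R3 <- R3 - (1.269995/5.009105) R2 = R3 - (0.253537) R2:  4.056514 phi_3 = -0.478633
Back-substitution:
  phi_hat_3 = -0.478633 / 4.056514 = -0.117991
  phi_hat_2 = (2.184405 - (1.269995)(-0.117991)) / 5.009105 = 0.466002
  phi_hat_1 = (2.8227 - (2.8227)(0.466002) - (3.4535)(-0.117991)) / 6.2782 = 0.304992
So phi_hat = [0.3050, 0.4660, -0.1180].
Therefore phi_hat_3 = -0.1180.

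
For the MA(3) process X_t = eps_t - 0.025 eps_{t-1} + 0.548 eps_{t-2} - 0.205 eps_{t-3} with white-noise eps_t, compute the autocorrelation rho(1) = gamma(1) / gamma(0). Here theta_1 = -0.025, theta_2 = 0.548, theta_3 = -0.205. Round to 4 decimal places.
\rho(1) = -0.1125

For an MA(q) process with theta_0 = 1, the autocovariance is
  gamma(k) = sigma^2 * sum_{i=0..q-k} theta_i * theta_{i+k},
and rho(k) = gamma(k) / gamma(0). Sigma^2 cancels.
  numerator   = (1)*(-0.025) + (-0.025)*(0.548) + (0.548)*(-0.205) = -0.15104.
  denominator = (1)^2 + (-0.025)^2 + (0.548)^2 + (-0.205)^2 = 1.342954.
  rho(1) = -0.15104 / 1.342954 = -0.1125.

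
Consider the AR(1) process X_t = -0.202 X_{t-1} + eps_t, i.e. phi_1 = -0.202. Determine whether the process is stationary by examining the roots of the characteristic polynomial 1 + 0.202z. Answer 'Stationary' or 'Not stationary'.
\text{Stationary}

The AR(p) characteristic polynomial is P(z) = 1 + 0.202z.
Stationarity requires all roots to lie outside the unit circle, i.e. |z| > 1 for every root.
This is linear in z: 1 + (0.202) z = 0  =>  z = -1/(0.202) = -4.950495,  |z| = 4.950495.
Moduli of all roots: 4.9505.
All moduli strictly greater than 1? Yes.
Verdict: Stationary.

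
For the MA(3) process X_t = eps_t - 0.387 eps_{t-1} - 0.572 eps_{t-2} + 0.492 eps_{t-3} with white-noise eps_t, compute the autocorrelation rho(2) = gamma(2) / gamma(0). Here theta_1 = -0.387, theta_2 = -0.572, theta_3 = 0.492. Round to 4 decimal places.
\rho(2) = -0.4435

For an MA(q) process with theta_0 = 1, the autocovariance is
  gamma(k) = sigma^2 * sum_{i=0..q-k} theta_i * theta_{i+k},
and rho(k) = gamma(k) / gamma(0). Sigma^2 cancels.
  numerator   = (1)*(-0.572) + (-0.387)*(0.492) = -0.762404.
  denominator = (1)^2 + (-0.387)^2 + (-0.572)^2 + (0.492)^2 = 1.719017.
  rho(2) = -0.762404 / 1.719017 = -0.4435.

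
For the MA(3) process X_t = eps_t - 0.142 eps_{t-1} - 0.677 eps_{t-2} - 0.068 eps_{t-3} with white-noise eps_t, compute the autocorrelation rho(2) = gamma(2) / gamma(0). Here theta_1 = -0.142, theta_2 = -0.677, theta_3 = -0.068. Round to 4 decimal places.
\rho(2) = -0.4500

For an MA(q) process with theta_0 = 1, the autocovariance is
  gamma(k) = sigma^2 * sum_{i=0..q-k} theta_i * theta_{i+k},
and rho(k) = gamma(k) / gamma(0). Sigma^2 cancels.
  numerator   = (1)*(-0.677) + (-0.142)*(-0.068) = -0.667344.
  denominator = (1)^2 + (-0.142)^2 + (-0.677)^2 + (-0.068)^2 = 1.483117.
  rho(2) = -0.667344 / 1.483117 = -0.4500.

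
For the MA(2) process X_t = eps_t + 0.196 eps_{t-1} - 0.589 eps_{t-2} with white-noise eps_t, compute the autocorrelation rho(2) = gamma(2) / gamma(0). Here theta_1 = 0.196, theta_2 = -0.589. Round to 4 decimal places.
\rho(2) = -0.4252

For an MA(q) process with theta_0 = 1, the autocovariance is
  gamma(k) = sigma^2 * sum_{i=0..q-k} theta_i * theta_{i+k},
and rho(k) = gamma(k) / gamma(0). Sigma^2 cancels.
  numerator   = (1)*(-0.589) = -0.589.
  denominator = (1)^2 + (0.196)^2 + (-0.589)^2 = 1.385337.
  rho(2) = -0.589 / 1.385337 = -0.4252.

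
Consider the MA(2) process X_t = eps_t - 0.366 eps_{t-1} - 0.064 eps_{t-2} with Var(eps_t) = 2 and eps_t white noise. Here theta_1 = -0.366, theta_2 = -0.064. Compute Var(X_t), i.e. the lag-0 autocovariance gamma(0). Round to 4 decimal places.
\gamma(0) = 2.2761

For an MA(q) process X_t = eps_t + sum_i theta_i eps_{t-i} with
Var(eps_t) = sigma^2, the variance is
  gamma(0) = sigma^2 * (1 + sum_i theta_i^2).
  sum_i theta_i^2 = (-0.366)^2 + (-0.064)^2 = 0.133956 + 0.004096 = 0.138052.
  gamma(0) = 2 * (1 + 0.138052) = 2 * 1.138052 = 2.276104, which rounds to 2.2761.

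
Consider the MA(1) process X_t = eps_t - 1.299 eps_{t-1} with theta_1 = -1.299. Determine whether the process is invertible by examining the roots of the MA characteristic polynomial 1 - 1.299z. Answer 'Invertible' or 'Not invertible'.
\text{Not invertible}

The MA(q) characteristic polynomial is P(z) = 1 - 1.299z.
Invertibility requires all roots to lie outside the unit circle, i.e. |z| > 1 for every root.
This is linear in z: 1 + (-1.299) z = 0  =>  z = -1/(-1.299) = 0.769823,  |z| = 0.769823.
Moduli of all roots: 0.7698.
All moduli strictly greater than 1? No.
Verdict: Not invertible.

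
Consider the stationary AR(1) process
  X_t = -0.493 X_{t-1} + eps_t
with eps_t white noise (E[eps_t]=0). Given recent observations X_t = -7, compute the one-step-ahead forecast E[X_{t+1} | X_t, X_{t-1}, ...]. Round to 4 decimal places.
E[X_{t+1} \mid \mathcal F_t] = 3.4510

For an AR(p) model X_t = c + sum_i phi_i X_{t-i} + eps_t, the
one-step-ahead conditional mean is
  E[X_{t+1} | X_t, ...] = c + sum_i phi_i X_{t+1-i}.
Substitute known values:
  E[X_{t+1} | ...] = (-0.493) * (-7)
                   = 3.4510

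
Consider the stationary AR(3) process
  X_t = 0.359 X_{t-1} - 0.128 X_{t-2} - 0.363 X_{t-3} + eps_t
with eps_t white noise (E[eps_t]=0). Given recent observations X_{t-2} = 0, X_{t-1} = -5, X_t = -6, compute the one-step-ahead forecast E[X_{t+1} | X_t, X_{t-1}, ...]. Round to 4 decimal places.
E[X_{t+1} \mid \mathcal F_t] = -1.5140

For an AR(p) model X_t = c + sum_i phi_i X_{t-i} + eps_t, the
one-step-ahead conditional mean is
  E[X_{t+1} | X_t, ...] = c + sum_i phi_i X_{t+1-i}.
Substitute known values:
  E[X_{t+1} | ...] = (0.359) * (-6) + (-0.128) * (-5) + (-0.363) * (0)
                   = -1.5140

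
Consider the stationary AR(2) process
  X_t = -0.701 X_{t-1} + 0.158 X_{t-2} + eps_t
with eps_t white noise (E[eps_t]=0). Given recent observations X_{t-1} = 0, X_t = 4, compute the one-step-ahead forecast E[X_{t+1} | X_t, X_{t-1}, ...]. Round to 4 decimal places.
E[X_{t+1} \mid \mathcal F_t] = -2.8040

For an AR(p) model X_t = c + sum_i phi_i X_{t-i} + eps_t, the
one-step-ahead conditional mean is
  E[X_{t+1} | X_t, ...] = c + sum_i phi_i X_{t+1-i}.
Substitute known values:
  E[X_{t+1} | ...] = (-0.701) * (4) + (0.158) * (0)
                   = -2.8040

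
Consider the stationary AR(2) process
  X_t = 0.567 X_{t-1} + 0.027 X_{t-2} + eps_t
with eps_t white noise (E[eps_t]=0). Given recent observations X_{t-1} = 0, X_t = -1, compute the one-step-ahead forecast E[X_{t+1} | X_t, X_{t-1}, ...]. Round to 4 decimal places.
E[X_{t+1} \mid \mathcal F_t] = -0.5670

For an AR(p) model X_t = c + sum_i phi_i X_{t-i} + eps_t, the
one-step-ahead conditional mean is
  E[X_{t+1} | X_t, ...] = c + sum_i phi_i X_{t+1-i}.
Substitute known values:
  E[X_{t+1} | ...] = (0.567) * (-1) + (0.027) * (0)
                   = -0.5670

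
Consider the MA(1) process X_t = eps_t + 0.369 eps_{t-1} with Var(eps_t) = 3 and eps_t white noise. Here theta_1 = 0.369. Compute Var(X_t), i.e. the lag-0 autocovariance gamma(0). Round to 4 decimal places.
\gamma(0) = 3.4085

For an MA(q) process X_t = eps_t + sum_i theta_i eps_{t-i} with
Var(eps_t) = sigma^2, the variance is
  gamma(0) = sigma^2 * (1 + sum_i theta_i^2).
  sum_i theta_i^2 = (0.369)^2 = 0.136161.
  gamma(0) = 3 * (1 + 0.136161) = 3 * 1.136161 = 3.408483, which rounds to 3.4085.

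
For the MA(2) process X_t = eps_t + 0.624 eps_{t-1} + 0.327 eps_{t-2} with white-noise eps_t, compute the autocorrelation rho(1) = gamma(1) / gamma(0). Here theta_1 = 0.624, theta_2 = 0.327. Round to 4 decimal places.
\rho(1) = 0.5534

For an MA(q) process with theta_0 = 1, the autocovariance is
  gamma(k) = sigma^2 * sum_{i=0..q-k} theta_i * theta_{i+k},
and rho(k) = gamma(k) / gamma(0). Sigma^2 cancels.
  numerator   = (1)*(0.624) + (0.624)*(0.327) = 0.828048.
  denominator = (1)^2 + (0.624)^2 + (0.327)^2 = 1.496305.
  rho(1) = 0.828048 / 1.496305 = 0.5534.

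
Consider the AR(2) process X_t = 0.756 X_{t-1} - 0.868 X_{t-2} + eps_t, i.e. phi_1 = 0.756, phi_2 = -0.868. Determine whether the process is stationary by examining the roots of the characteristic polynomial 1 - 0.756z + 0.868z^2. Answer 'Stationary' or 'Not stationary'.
\text{Stationary}

The AR(p) characteristic polynomial is P(z) = 1 - 0.756z + 0.868z^2.
Stationarity requires all roots to lie outside the unit circle, i.e. |z| > 1 for every root.
Set 1 + (-0.756) z + (0.868) z^2 = 0, i.e. a z^2 + b z + c = 0 with a = 0.868, b = -0.756, c = 1.
Discriminant D = b^2 - 4ac = (-0.756)^2 - 4*(0.868)*1 = 0.571536 - (3.472) = -2.900464.
D < 0, so the roots are the complex-conjugate pair z = (-b +/- i sqrt(-D)) / (2a) = 0.4355 +/- 0.981i.
For a conjugate pair |z|^2 = z * conj(z) = (product of roots) = c/a = 1/(0.868) = 1.152074, so |z| = sqrt(1.152074) = 1.0733 for both roots.
Moduli of all roots: 1.0733, 1.0733.
All moduli strictly greater than 1? Yes.
Verdict: Stationary.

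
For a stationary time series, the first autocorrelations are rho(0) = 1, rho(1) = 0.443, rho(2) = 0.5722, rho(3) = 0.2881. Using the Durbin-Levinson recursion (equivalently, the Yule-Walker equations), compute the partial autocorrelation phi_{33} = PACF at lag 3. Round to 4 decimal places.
\phi_{33} = -0.0860

The PACF at lag k is phi_{kk}, the last component of the solution
to the Yule-Walker system G_k phi = r_k where
  (G_k)_{ij} = rho(|i - j|), (r_k)_i = rho(i), i,j = 1..k.
Equivalently, Durbin-Levinson gives phi_{kk} iteratively:
  phi_{11} = rho(1)
  phi_{kk} = [rho(k) - sum_{j=1..k-1} phi_{k-1,j} rho(k-j)]
            / [1 - sum_{j=1..k-1} phi_{k-1,j} rho(j)],
  phi_{k,j} = phi_{k-1,j} - phi_{kk} phi_{k-1,k-j},  j = 1..k-1.
Step k = 1:
  phi_11 = rho(1) = 0.443.
Step k = 2:
  phi_22 = [rho(2) - phi_11 rho(1)] / [1 - phi_11 rho(1)] = [0.5722 - (0.443)(0.443)] / [1 - (0.443)(0.443)]
         = 0.375951 / 0.803751 = 0.467746.
  Update: phi_21 = phi_11 - phi_22 phi_11 = 0.443 - (0.467746)(0.443) = 0.235789.
Step k = 3:
  phi_33 = [rho(3) - phi_21 rho(2) - phi_22 rho(1)] / [1 - phi_21 rho(1) - phi_22 rho(2)]
    numerator   = 0.2881 - (0.235789)(0.5722) - (0.467746)(0.443) = -0.0540296
    denominator = 1 - (0.235789)(0.443) - (0.467746)(0.5722) = 0.62790157
  phi_33 = -0.0540296 / 0.62790157 = -0.086.
Therefore phi_{33} = -0.0860.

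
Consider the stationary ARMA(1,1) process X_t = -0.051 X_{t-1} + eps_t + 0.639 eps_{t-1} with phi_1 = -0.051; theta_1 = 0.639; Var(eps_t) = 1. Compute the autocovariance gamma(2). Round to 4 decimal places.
\gamma(2) = -0.0291

Multiply the model equation by X_{t-k} and take expectations. With theta_0 = psi_0 = 1 and psi_j the MA(infinity) weights, this gives
  gamma(k) - sum_i phi_i gamma(k-i) = c_k,
  c_k = sigma^2 * sum_{j=k..q} theta_j psi_{j-k}   (c_k = 0 for k > q),
using gamma(-m) = gamma(m).
psi-weights needed (psi_j = theta_j + sum_i phi_i psi_{j-i}):
  psi_1 = theta_1 + phi_1 = 0.639 + (-0.051) = 0.588
Right-hand sides:
  c_0 = sigma^2 (1 + theta_1 psi_1) = 1 * (1 + (0.639)(0.588)) = 1 * 1.375732 = 1.375732
  c_1 = sigma^2 theta_1 = 1 * (0.639) = 0.639
  c_2 = 0
Equations for k = 0 and k = 1 (AR order 1):
  gamma(0) = phi_1 gamma(1) + c_0
  gamma(1) = phi_1 gamma(0) + c_1
Substituting the second into the first: gamma(0) (1 - phi_1^2) = c_0 + phi_1 c_1, so
  gamma(0) = (c_0 + phi_1 c_1) / (1 - phi_1^2) = (1.375732 + (-0.051)(0.639)) / (1 - (-0.051)^2) = 1.343143 / 0.997399 = 1.346646.
  gamma(1) = phi_1 gamma(0) + c_1 = (-0.051)(1.346646) + (0.639) = 0.570321.
For k = 2 (> q): gamma(2) = phi_1 gamma(1) = (-0.051)(0.570321) = -0.029086.
Therefore gamma(2) = -0.0291 (to 4 decimal places).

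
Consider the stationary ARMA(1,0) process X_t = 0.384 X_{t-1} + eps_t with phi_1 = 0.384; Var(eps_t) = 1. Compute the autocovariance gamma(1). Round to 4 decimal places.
\gamma(1) = 0.4504

Multiply the model equation by X_{t-k} and take expectations. With theta_0 = psi_0 = 1 and psi_j the MA(infinity) weights, this gives
  gamma(k) - sum_i phi_i gamma(k-i) = c_k,
  c_k = sigma^2 * sum_{j=k..q} theta_j psi_{j-k}   (c_k = 0 for k > q),
using gamma(-m) = gamma(m).
Pure AR (q = 0): c_0 = sigma^2 = 1, c_k = 0 for k >= 1.
Equations for k = 0 and k = 1 (AR order 1):
  gamma(0) = phi_1 gamma(1) + c_0
  gamma(1) = phi_1 gamma(0) + c_1
Substituting the second into the first: gamma(0) (1 - phi_1^2) = c_0 + phi_1 c_1, so
  gamma(0) = c_0 / (1 - phi_1^2) = 1 / (1 - (0.384)^2) = 1 / 0.852544 = 1.17296.
  gamma(1) = phi_1 gamma(0) = (0.384)(1.17296) = 0.450417.
Therefore gamma(1) = 0.4504 (to 4 decimal places).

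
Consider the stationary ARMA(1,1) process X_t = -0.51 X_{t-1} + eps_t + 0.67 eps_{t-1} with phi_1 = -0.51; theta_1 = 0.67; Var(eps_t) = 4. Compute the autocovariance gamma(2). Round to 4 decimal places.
\gamma(2) = -0.2904

Multiply the model equation by X_{t-k} and take expectations. With theta_0 = psi_0 = 1 and psi_j the MA(infinity) weights, this gives
  gamma(k) - sum_i phi_i gamma(k-i) = c_k,
  c_k = sigma^2 * sum_{j=k..q} theta_j psi_{j-k}   (c_k = 0 for k > q),
using gamma(-m) = gamma(m).
psi-weights needed (psi_j = theta_j + sum_i phi_i psi_{j-i}):
  psi_1 = theta_1 + phi_1 = 0.67 + (-0.51) = 0.16
Right-hand sides:
  c_0 = sigma^2 (1 + theta_1 psi_1) = 4 * (1 + (0.67)(0.16)) = 4 * 1.1072 = 4.4288
  c_1 = sigma^2 theta_1 = 4 * (0.67) = 2.68
  c_2 = 0
Equations for k = 0 and k = 1 (AR order 1):
  gamma(0) = phi_1 gamma(1) + c_0
  gamma(1) = phi_1 gamma(0) + c_1
Substituting the second into the first: gamma(0) (1 - phi_1^2) = c_0 + phi_1 c_1, so
  gamma(0) = (c_0 + phi_1 c_1) / (1 - phi_1^2) = (4.4288 + (-0.51)(2.68)) / (1 - (-0.51)^2) = 3.062 / 0.7399 = 4.138397.
  gamma(1) = phi_1 gamma(0) + c_1 = (-0.51)(4.138397) + (2.68) = 0.569417.
For k = 2 (> q): gamma(2) = phi_1 gamma(1) = (-0.51)(0.569417) = -0.290403.
Therefore gamma(2) = -0.2904 (to 4 decimal places).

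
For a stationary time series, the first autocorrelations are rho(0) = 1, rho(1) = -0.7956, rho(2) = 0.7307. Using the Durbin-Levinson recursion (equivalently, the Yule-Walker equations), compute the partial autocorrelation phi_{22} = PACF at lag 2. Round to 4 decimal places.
\phi_{22} = 0.2663

The PACF at lag k is phi_{kk}, the last component of the solution
to the Yule-Walker system G_k phi = r_k where
  (G_k)_{ij} = rho(|i - j|), (r_k)_i = rho(i), i,j = 1..k.
Equivalently, Durbin-Levinson gives phi_{kk} iteratively:
  phi_{11} = rho(1)
  phi_{kk} = [rho(k) - sum_{j=1..k-1} phi_{k-1,j} rho(k-j)]
            / [1 - sum_{j=1..k-1} phi_{k-1,j} rho(j)],
  phi_{k,j} = phi_{k-1,j} - phi_{kk} phi_{k-1,k-j},  j = 1..k-1.
Step k = 1:
  phi_11 = rho(1) = -0.7956.
Step k = 2:
  phi_22 = [rho(2) - phi_11 rho(1)] / [1 - phi_11 rho(1)] = [0.7307 - (-0.7956)(-0.7956)] / [1 - (-0.7956)(-0.7956)]
         = 0.09772064 / 0.36702064 = 0.2663.
Therefore phi_{22} = 0.2663.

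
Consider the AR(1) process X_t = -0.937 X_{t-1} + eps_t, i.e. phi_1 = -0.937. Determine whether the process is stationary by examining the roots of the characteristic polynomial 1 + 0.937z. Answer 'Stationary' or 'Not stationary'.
\text{Stationary}

The AR(p) characteristic polynomial is P(z) = 1 + 0.937z.
Stationarity requires all roots to lie outside the unit circle, i.e. |z| > 1 for every root.
This is linear in z: 1 + (0.937) z = 0  =>  z = -1/(0.937) = -1.067236,  |z| = 1.067236.
Moduli of all roots: 1.0672.
All moduli strictly greater than 1? Yes.
Verdict: Stationary.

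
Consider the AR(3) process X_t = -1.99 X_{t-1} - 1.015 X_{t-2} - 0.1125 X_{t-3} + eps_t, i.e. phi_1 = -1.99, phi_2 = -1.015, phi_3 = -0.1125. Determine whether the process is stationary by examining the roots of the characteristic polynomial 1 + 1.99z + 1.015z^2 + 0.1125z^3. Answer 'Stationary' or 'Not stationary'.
\text{Not stationary}

The AR(p) characteristic polynomial is P(z) = 1 + 1.99z + 1.015z^2 + 0.1125z^3.
Stationarity requires all roots to lie outside the unit circle, i.e. |z| > 1 for every root.
Degree 3: look for a simple real root z0 first, then factor out (1 - z/z0) and solve the remaining quadratic.
Testing z0 = -0.8: P(-0.8) = 1 + (1.99)(-0.8) + (1.015)(-0.8)^2 + (0.1125)(-0.8)^3
  = 1 + (-1.592) + (0.6496) + (-0.0576) = 0.  So z_0 = -0.8 is a root, |z_0| = 0.8.
Divide out the factor (1 + 1.25 z) = (1 - z/z0) (since 1/z0 = -1.25):
  P(z) = (1 + 1.25 z)(1 + (0.74) z + (0.09) z^2)
  [check: z-coef 0.74 - (-1.25) = 1.99; z^2-coef 0.09 - (-1.25)(0.74) = 1.015; z^3-coef -(-1.25)(0.09) = 0.1125.]
Remaining roots from the quadratic factor 1 + (0.74) z + (0.09) z^2:
  Set 1 + (0.74) z + (0.09) z^2 = 0, i.e. a z^2 + b z + c = 0 with a = 0.09, b = 0.74, c = 1.
  Discriminant D = b^2 - 4ac = (0.74)^2 - 4*(0.09)*1 = 0.5476 - (0.36) = 0.1876.
  D >= 0, so the roots are real: z = (-b +/- sqrt(D)) / (2a) = (-0.74 +/- 0.433128) / (0.18).
    z_1 = (-0.74 + 0.433128) / (0.18) = -1.7048,   |z_1| = 1.7048.
    z_2 = (-0.74 - 0.433128) / (0.18) = -6.5174,   |z_2| = 6.5174.
Moduli of all roots: 0.8000, 1.7048, 6.5174.
All moduli strictly greater than 1? No.
Verdict: Not stationary.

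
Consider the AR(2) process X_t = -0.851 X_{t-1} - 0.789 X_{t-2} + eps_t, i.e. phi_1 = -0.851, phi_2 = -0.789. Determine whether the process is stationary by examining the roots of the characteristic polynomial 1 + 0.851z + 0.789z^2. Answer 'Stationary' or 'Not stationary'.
\text{Stationary}

The AR(p) characteristic polynomial is P(z) = 1 + 0.851z + 0.789z^2.
Stationarity requires all roots to lie outside the unit circle, i.e. |z| > 1 for every root.
Set 1 + (0.851) z + (0.789) z^2 = 0, i.e. a z^2 + b z + c = 0 with a = 0.789, b = 0.851, c = 1.
Discriminant D = b^2 - 4ac = (0.851)^2 - 4*(0.789)*1 = 0.724201 - (3.156) = -2.431799.
D < 0, so the roots are the complex-conjugate pair z = (-b +/- i sqrt(-D)) / (2a) = -0.5393 +/- 0.9882i.
For a conjugate pair |z|^2 = z * conj(z) = (product of roots) = c/a = 1/(0.789) = 1.267427, so |z| = sqrt(1.267427) = 1.1258 for both roots.
Moduli of all roots: 1.1258, 1.1258.
All moduli strictly greater than 1? Yes.
Verdict: Stationary.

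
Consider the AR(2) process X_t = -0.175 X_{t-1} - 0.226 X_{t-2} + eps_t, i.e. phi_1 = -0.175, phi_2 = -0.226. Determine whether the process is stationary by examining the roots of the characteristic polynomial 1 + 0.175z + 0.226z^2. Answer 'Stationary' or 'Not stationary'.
\text{Stationary}

The AR(p) characteristic polynomial is P(z) = 1 + 0.175z + 0.226z^2.
Stationarity requires all roots to lie outside the unit circle, i.e. |z| > 1 for every root.
Set 1 + (0.175) z + (0.226) z^2 = 0, i.e. a z^2 + b z + c = 0 with a = 0.226, b = 0.175, c = 1.
Discriminant D = b^2 - 4ac = (0.175)^2 - 4*(0.226)*1 = 0.030625 - (0.904) = -0.873375.
D < 0, so the roots are the complex-conjugate pair z = (-b +/- i sqrt(-D)) / (2a) = -0.3872 +/- 2.0676i.
For a conjugate pair |z|^2 = z * conj(z) = (product of roots) = c/a = 1/(0.226) = 4.424779, so |z| = sqrt(4.424779) = 2.1035 for both roots.
Moduli of all roots: 2.1035, 2.1035.
All moduli strictly greater than 1? Yes.
Verdict: Stationary.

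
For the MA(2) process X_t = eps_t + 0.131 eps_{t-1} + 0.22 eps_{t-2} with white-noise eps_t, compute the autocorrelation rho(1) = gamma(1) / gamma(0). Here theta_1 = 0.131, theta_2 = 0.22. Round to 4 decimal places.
\rho(1) = 0.1500

For an MA(q) process with theta_0 = 1, the autocovariance is
  gamma(k) = sigma^2 * sum_{i=0..q-k} theta_i * theta_{i+k},
and rho(k) = gamma(k) / gamma(0). Sigma^2 cancels.
  numerator   = (1)*(0.131) + (0.131)*(0.22) = 0.15982.
  denominator = (1)^2 + (0.131)^2 + (0.22)^2 = 1.065561.
  rho(1) = 0.15982 / 1.065561 = 0.1500.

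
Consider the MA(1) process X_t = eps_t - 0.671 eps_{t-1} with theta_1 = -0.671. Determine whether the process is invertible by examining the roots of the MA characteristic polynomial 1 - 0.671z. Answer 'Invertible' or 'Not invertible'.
\text{Invertible}

The MA(q) characteristic polynomial is P(z) = 1 - 0.671z.
Invertibility requires all roots to lie outside the unit circle, i.e. |z| > 1 for every root.
This is linear in z: 1 + (-0.671) z = 0  =>  z = -1/(-0.671) = 1.490313,  |z| = 1.490313.
Moduli of all roots: 1.4903.
All moduli strictly greater than 1? Yes.
Verdict: Invertible.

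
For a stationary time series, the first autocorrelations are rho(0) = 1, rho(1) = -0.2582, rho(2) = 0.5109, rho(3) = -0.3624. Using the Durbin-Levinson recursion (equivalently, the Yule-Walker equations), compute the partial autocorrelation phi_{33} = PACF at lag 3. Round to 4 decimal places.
\phi_{33} = -0.2360

The PACF at lag k is phi_{kk}, the last component of the solution
to the Yule-Walker system G_k phi = r_k where
  (G_k)_{ij} = rho(|i - j|), (r_k)_i = rho(i), i,j = 1..k.
Equivalently, Durbin-Levinson gives phi_{kk} iteratively:
  phi_{11} = rho(1)
  phi_{kk} = [rho(k) - sum_{j=1..k-1} phi_{k-1,j} rho(k-j)]
            / [1 - sum_{j=1..k-1} phi_{k-1,j} rho(j)],
  phi_{k,j} = phi_{k-1,j} - phi_{kk} phi_{k-1,k-j},  j = 1..k-1.
Step k = 1:
  phi_11 = rho(1) = -0.2582.
Step k = 2:
  phi_22 = [rho(2) - phi_11 rho(1)] / [1 - phi_11 rho(1)] = [0.5109 - (-0.2582)(-0.2582)] / [1 - (-0.2582)(-0.2582)]
         = 0.44423276 / 0.93333276 = 0.475964.
  Update: phi_21 = phi_11 - phi_22 phi_11 = -0.2582 - (0.475964)(-0.2582) = -0.135306.
Step k = 3:
  phi_33 = [rho(3) - phi_21 rho(2) - phi_22 rho(1)] / [1 - phi_21 rho(1) - phi_22 rho(2)]
    numerator   = -0.3624 - (-0.135306)(0.5109) - (0.475964)(-0.2582) = -0.17037822
    denominator = 1 - (-0.135306)(-0.2582) - (0.475964)(0.5109) = 0.72189397
  phi_33 = -0.17037822 / 0.72189397 = -0.236.
Therefore phi_{33} = -0.2360.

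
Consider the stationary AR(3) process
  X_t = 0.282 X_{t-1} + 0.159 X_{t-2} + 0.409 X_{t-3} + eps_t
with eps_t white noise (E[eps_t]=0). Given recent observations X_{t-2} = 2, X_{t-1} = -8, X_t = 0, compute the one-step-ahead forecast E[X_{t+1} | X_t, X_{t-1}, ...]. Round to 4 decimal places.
E[X_{t+1} \mid \mathcal F_t] = -0.4540

For an AR(p) model X_t = c + sum_i phi_i X_{t-i} + eps_t, the
one-step-ahead conditional mean is
  E[X_{t+1} | X_t, ...] = c + sum_i phi_i X_{t+1-i}.
Substitute known values:
  E[X_{t+1} | ...] = (0.282) * (0) + (0.159) * (-8) + (0.409) * (2)
                   = -0.4540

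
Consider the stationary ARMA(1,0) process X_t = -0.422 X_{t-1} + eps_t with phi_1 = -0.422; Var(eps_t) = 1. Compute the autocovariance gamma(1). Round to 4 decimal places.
\gamma(1) = -0.5134

Multiply the model equation by X_{t-k} and take expectations. With theta_0 = psi_0 = 1 and psi_j the MA(infinity) weights, this gives
  gamma(k) - sum_i phi_i gamma(k-i) = c_k,
  c_k = sigma^2 * sum_{j=k..q} theta_j psi_{j-k}   (c_k = 0 for k > q),
using gamma(-m) = gamma(m).
Pure AR (q = 0): c_0 = sigma^2 = 1, c_k = 0 for k >= 1.
Equations for k = 0 and k = 1 (AR order 1):
  gamma(0) = phi_1 gamma(1) + c_0
  gamma(1) = phi_1 gamma(0) + c_1
Substituting the second into the first: gamma(0) (1 - phi_1^2) = c_0 + phi_1 c_1, so
  gamma(0) = c_0 / (1 - phi_1^2) = 1 / (1 - (-0.422)^2) = 1 / 0.821916 = 1.216669.
  gamma(1) = phi_1 gamma(0) = (-0.422)(1.216669) = -0.513434.
Therefore gamma(1) = -0.5134 (to 4 decimal places).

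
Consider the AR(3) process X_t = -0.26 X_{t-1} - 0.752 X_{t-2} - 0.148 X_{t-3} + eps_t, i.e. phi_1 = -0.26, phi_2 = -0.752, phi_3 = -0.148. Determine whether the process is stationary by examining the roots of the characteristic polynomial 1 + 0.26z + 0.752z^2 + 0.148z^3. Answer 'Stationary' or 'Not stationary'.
\text{Stationary}

The AR(p) characteristic polynomial is P(z) = 1 + 0.26z + 0.752z^2 + 0.148z^3.
Stationarity requires all roots to lie outside the unit circle, i.e. |z| > 1 for every root.
Degree 3: look for a simple real root z0 first, then factor out (1 - z/z0) and solve the remaining quadratic.
Testing z0 = -5: P(-5) = 1 + (0.26)(-5) + (0.752)(-5)^2 + (0.148)(-5)^3
  = 1 + (-1.3) + (18.8) + (-18.5) = 0.  So z_0 = -5 is a root, |z_0| = 5.
Divide out the factor (1 + 0.2 z) = (1 - z/z0) (since 1/z0 = -0.2):
  P(z) = (1 + 0.2 z)(1 + (0.06) z + (0.74) z^2)
  [check: z-coef 0.06 - (-0.2) = 0.26; z^2-coef 0.74 - (-0.2)(0.06) = 0.752; z^3-coef -(-0.2)(0.74) = 0.148.]
Remaining roots from the quadratic factor 1 + (0.06) z + (0.74) z^2:
  Set 1 + (0.06) z + (0.74) z^2 = 0, i.e. a z^2 + b z + c = 0 with a = 0.74, b = 0.06, c = 1.
  Discriminant D = b^2 - 4ac = (0.06)^2 - 4*(0.74)*1 = 0.0036 - (2.96) = -2.9564.
  D < 0, so the roots are the complex-conjugate pair z = (-b +/- i sqrt(-D)) / (2a) = -0.0405 +/- 1.1618i.
  For a conjugate pair |z|^2 = z * conj(z) = (product of roots) = c/a = 1/(0.74) = 1.351351, so |z| = sqrt(1.351351) = 1.1625 for both roots.
Moduli of all roots: 5.0000, 1.1625, 1.1625.
All moduli strictly greater than 1? Yes.
Verdict: Stationary.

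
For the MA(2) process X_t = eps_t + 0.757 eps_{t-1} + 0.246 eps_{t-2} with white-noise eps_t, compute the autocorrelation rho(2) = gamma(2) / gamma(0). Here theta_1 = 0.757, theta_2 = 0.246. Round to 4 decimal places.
\rho(2) = 0.1506

For an MA(q) process with theta_0 = 1, the autocovariance is
  gamma(k) = sigma^2 * sum_{i=0..q-k} theta_i * theta_{i+k},
and rho(k) = gamma(k) / gamma(0). Sigma^2 cancels.
  numerator   = (1)*(0.246) = 0.246.
  denominator = (1)^2 + (0.757)^2 + (0.246)^2 = 1.633565.
  rho(2) = 0.246 / 1.633565 = 0.1506.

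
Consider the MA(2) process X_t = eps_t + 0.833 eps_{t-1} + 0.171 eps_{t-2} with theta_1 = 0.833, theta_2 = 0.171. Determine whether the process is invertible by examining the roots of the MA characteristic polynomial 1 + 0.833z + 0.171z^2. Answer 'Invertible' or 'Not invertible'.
\text{Invertible}

The MA(q) characteristic polynomial is P(z) = 1 + 0.833z + 0.171z^2.
Invertibility requires all roots to lie outside the unit circle, i.e. |z| > 1 for every root.
Set 1 + (0.833) z + (0.171) z^2 = 0, i.e. a z^2 + b z + c = 0 with a = 0.171, b = 0.833, c = 1.
Discriminant D = b^2 - 4ac = (0.833)^2 - 4*(0.171)*1 = 0.693889 - (0.684) = 0.009889.
D >= 0, so the roots are real: z = (-b +/- sqrt(D)) / (2a) = (-0.833 +/- 0.099443) / (0.342).
  z_1 = (-0.833 + 0.099443) / (0.342) = -2.1449,   |z_1| = 2.1449.
  z_2 = (-0.833 - 0.099443) / (0.342) = -2.7264,   |z_2| = 2.7264.
Moduli of all roots: 2.1449, 2.7264.
All moduli strictly greater than 1? Yes.
Verdict: Invertible.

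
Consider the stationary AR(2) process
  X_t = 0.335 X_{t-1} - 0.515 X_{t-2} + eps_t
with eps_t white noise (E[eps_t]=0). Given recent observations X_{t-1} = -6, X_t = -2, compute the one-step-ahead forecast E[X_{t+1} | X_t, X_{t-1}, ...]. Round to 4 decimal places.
E[X_{t+1} \mid \mathcal F_t] = 2.4200

For an AR(p) model X_t = c + sum_i phi_i X_{t-i} + eps_t, the
one-step-ahead conditional mean is
  E[X_{t+1} | X_t, ...] = c + sum_i phi_i X_{t+1-i}.
Substitute known values:
  E[X_{t+1} | ...] = (0.335) * (-2) + (-0.515) * (-6)
                   = 2.4200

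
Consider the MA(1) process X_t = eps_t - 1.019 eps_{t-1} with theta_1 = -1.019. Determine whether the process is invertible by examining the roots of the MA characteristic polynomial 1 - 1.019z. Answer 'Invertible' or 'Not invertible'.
\text{Not invertible}

The MA(q) characteristic polynomial is P(z) = 1 - 1.019z.
Invertibility requires all roots to lie outside the unit circle, i.e. |z| > 1 for every root.
This is linear in z: 1 + (-1.019) z = 0  =>  z = -1/(-1.019) = 0.981354,  |z| = 0.981354.
Moduli of all roots: 0.9814.
All moduli strictly greater than 1? No.
Verdict: Not invertible.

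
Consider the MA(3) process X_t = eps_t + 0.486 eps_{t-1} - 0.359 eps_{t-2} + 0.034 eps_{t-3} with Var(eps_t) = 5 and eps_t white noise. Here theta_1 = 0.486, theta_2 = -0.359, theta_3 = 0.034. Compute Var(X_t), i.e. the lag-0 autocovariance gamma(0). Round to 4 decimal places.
\gamma(0) = 6.8312

For an MA(q) process X_t = eps_t + sum_i theta_i eps_{t-i} with
Var(eps_t) = sigma^2, the variance is
  gamma(0) = sigma^2 * (1 + sum_i theta_i^2).
  sum_i theta_i^2 = (0.486)^2 + (-0.359)^2 + (0.034)^2 = 0.236196 + 0.128881 + 0.001156 = 0.366233.
  gamma(0) = 5 * (1 + 0.366233) = 5 * 1.366233 = 6.831165, which rounds to 6.8312.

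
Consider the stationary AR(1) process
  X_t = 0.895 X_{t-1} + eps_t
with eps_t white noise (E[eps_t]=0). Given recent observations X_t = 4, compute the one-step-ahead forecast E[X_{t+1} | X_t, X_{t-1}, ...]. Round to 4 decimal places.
E[X_{t+1} \mid \mathcal F_t] = 3.5800

For an AR(p) model X_t = c + sum_i phi_i X_{t-i} + eps_t, the
one-step-ahead conditional mean is
  E[X_{t+1} | X_t, ...] = c + sum_i phi_i X_{t+1-i}.
Substitute known values:
  E[X_{t+1} | ...] = (0.895) * (4)
                   = 3.5800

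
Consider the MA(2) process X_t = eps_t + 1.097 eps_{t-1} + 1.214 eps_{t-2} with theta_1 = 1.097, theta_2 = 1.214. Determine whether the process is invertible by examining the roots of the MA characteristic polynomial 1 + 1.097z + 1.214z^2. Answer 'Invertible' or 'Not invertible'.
\text{Not invertible}

The MA(q) characteristic polynomial is P(z) = 1 + 1.097z + 1.214z^2.
Invertibility requires all roots to lie outside the unit circle, i.e. |z| > 1 for every root.
Set 1 + (1.097) z + (1.214) z^2 = 0, i.e. a z^2 + b z + c = 0 with a = 1.214, b = 1.097, c = 1.
Discriminant D = b^2 - 4ac = (1.097)^2 - 4*(1.214)*1 = 1.203409 - (4.856) = -3.652591.
D < 0, so the roots are the complex-conjugate pair z = (-b +/- i sqrt(-D)) / (2a) = -0.4518 +/- 0.7871i.
For a conjugate pair |z|^2 = z * conj(z) = (product of roots) = c/a = 1/(1.214) = 0.823723, so |z| = sqrt(0.823723) = 0.9076 for both roots.
Moduli of all roots: 0.9076, 0.9076.
All moduli strictly greater than 1? No.
Verdict: Not invertible.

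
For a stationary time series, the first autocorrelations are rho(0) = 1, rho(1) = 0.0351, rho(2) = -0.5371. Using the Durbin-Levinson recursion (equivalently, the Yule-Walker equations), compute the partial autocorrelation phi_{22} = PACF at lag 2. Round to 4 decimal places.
\phi_{22} = -0.5390

The PACF at lag k is phi_{kk}, the last component of the solution
to the Yule-Walker system G_k phi = r_k where
  (G_k)_{ij} = rho(|i - j|), (r_k)_i = rho(i), i,j = 1..k.
Equivalently, Durbin-Levinson gives phi_{kk} iteratively:
  phi_{11} = rho(1)
  phi_{kk} = [rho(k) - sum_{j=1..k-1} phi_{k-1,j} rho(k-j)]
            / [1 - sum_{j=1..k-1} phi_{k-1,j} rho(j)],
  phi_{k,j} = phi_{k-1,j} - phi_{kk} phi_{k-1,k-j},  j = 1..k-1.
Step k = 1:
  phi_11 = rho(1) = 0.0351.
Step k = 2:
  phi_22 = [rho(2) - phi_11 rho(1)] / [1 - phi_11 rho(1)] = [-0.5371 - (0.0351)(0.0351)] / [1 - (0.0351)(0.0351)]
         = -0.53833201 / 0.99876799 = -0.539.
Therefore phi_{22} = -0.5390.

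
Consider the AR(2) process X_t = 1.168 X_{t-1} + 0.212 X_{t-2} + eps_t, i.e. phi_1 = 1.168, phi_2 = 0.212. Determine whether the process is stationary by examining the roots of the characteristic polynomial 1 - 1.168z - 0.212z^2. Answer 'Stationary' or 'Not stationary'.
\text{Not stationary}

The AR(p) characteristic polynomial is P(z) = 1 - 1.168z - 0.212z^2.
Stationarity requires all roots to lie outside the unit circle, i.e. |z| > 1 for every root.
Set 1 + (-1.168) z + (-0.212) z^2 = 0, i.e. a z^2 + b z + c = 0 with a = -0.212, b = -1.168, c = 1.
Discriminant D = b^2 - 4ac = (-1.168)^2 - 4*(-0.212)*1 = 1.364224 - (-0.848) = 2.212224.
D >= 0, so the roots are real: z = (-b +/- sqrt(D)) / (2a) = (1.168 +/- 1.487355) / (-0.424).
  z_1 = (1.168 + 1.487355) / (-0.424) = -6.2626,   |z_1| = 6.2626.
  z_2 = (1.168 - 1.487355) / (-0.424) = 0.7532,   |z_2| = 0.7532.
Moduli of all roots: 6.2626, 0.7532.
All moduli strictly greater than 1? No.
Verdict: Not stationary.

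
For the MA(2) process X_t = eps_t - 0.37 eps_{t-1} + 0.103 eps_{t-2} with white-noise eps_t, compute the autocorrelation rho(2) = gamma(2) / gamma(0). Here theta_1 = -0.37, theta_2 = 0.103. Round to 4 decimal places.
\rho(2) = 0.0898

For an MA(q) process with theta_0 = 1, the autocovariance is
  gamma(k) = sigma^2 * sum_{i=0..q-k} theta_i * theta_{i+k},
and rho(k) = gamma(k) / gamma(0). Sigma^2 cancels.
  numerator   = (1)*(0.103) = 0.103.
  denominator = (1)^2 + (-0.37)^2 + (0.103)^2 = 1.147509.
  rho(2) = 0.103 / 1.147509 = 0.0898.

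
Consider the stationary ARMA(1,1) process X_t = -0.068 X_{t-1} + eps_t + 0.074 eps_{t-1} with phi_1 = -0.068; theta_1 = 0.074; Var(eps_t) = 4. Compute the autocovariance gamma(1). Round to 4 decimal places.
\gamma(1) = 0.0240

Multiply the model equation by X_{t-k} and take expectations. With theta_0 = psi_0 = 1 and psi_j the MA(infinity) weights, this gives
  gamma(k) - sum_i phi_i gamma(k-i) = c_k,
  c_k = sigma^2 * sum_{j=k..q} theta_j psi_{j-k}   (c_k = 0 for k > q),
using gamma(-m) = gamma(m).
psi-weights needed (psi_j = theta_j + sum_i phi_i psi_{j-i}):
  psi_1 = theta_1 + phi_1 = 0.074 + (-0.068) = 0.006
Right-hand sides:
  c_0 = sigma^2 (1 + theta_1 psi_1) = 4 * (1 + (0.074)(0.006)) = 4 * 1.000444 = 4.001776
  c_1 = sigma^2 theta_1 = 4 * (0.074) = 0.296
  c_2 = 0
Equations for k = 0 and k = 1 (AR order 1):
  gamma(0) = phi_1 gamma(1) + c_0
  gamma(1) = phi_1 gamma(0) + c_1
Substituting the second into the first: gamma(0) (1 - phi_1^2) = c_0 + phi_1 c_1, so
  gamma(0) = (c_0 + phi_1 c_1) / (1 - phi_1^2) = (4.001776 + (-0.068)(0.296)) / (1 - (-0.068)^2) = 3.981648 / 0.995376 = 4.000145.
  gamma(1) = phi_1 gamma(0) + c_1 = (-0.068)(4.000145) + (0.296) = 0.02399.
Therefore gamma(1) = 0.0240 (to 4 decimal places).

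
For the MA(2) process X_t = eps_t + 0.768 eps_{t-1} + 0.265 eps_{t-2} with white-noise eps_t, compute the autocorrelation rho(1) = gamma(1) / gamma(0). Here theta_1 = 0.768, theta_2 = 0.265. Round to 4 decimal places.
\rho(1) = 0.5852

For an MA(q) process with theta_0 = 1, the autocovariance is
  gamma(k) = sigma^2 * sum_{i=0..q-k} theta_i * theta_{i+k},
and rho(k) = gamma(k) / gamma(0). Sigma^2 cancels.
  numerator   = (1)*(0.768) + (0.768)*(0.265) = 0.97152.
  denominator = (1)^2 + (0.768)^2 + (0.265)^2 = 1.660049.
  rho(1) = 0.97152 / 1.660049 = 0.5852.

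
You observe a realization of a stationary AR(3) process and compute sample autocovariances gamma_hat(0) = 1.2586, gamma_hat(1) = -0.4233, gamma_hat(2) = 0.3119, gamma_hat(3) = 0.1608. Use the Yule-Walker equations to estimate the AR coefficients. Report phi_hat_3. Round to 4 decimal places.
\hat\phi_{3} = 0.2880

The Yule-Walker equations for an AR(p) process read, in matrix form,
  Gamma_p phi = r_p,   with   (Gamma_p)_{ij} = gamma(|i - j|),
                       (r_p)_i = gamma(i),   i,j = 1..p.
Substitute the sample gammas (Toeplitz matrix and right-hand side of size 3):
  Gamma_p = [[1.2586, -0.4233, 0.3119], [-0.4233, 1.2586, -0.4233], [0.3119, -0.4233, 1.2586]]
  r_p     = [-0.4233, 0.3119, 0.1608]
Written out (R1..R3):
  (R1) 1.2586 phi_1 - 0.4233 phi_2 + 0.3119 phi_3 = -0.4233
  (R2) -0.4233 phi_1 + 1.2586 phi_2 - 0.4233 phi_3 = 0.3119
  (R3) 0.3119 phi_1 - 0.4233 phi_2 + 1.2586 phi_3 = 0.1608
Gaussian elimination:
  R2 <- R2 - (-0.4233/1.2586) R1 = R2 - (-0.336326) R1:  1.116233 phi_2 - 0.3184 phi_3 = 0.169533
  R3 <- R3 - (0.3119/1.2586) R1 = R3 - (0.247815) R1:  -0.3184 phi_2 + 1.181306 phi_3 = 0.2657
  R3 <- R3 - (-0.3184/1.116233) R2 = R3 - (-0.285245) R2:  1.090485 phi_3 = 0.314059
Back-substitution:
  phi_hat_3 = 0.314059 / 1.090485 = 0.287999
  phi_hat_2 = (0.169533 - (-0.3184)(0.287999)) / 1.116233 = 0.23403
  phi_hat_1 = (-0.4233 - (-0.4233)(0.23403) - (0.3119)(0.287999)) / 1.2586 = -0.328986
So phi_hat = [-0.3290, 0.2340, 0.2880].
Therefore phi_hat_3 = 0.2880.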